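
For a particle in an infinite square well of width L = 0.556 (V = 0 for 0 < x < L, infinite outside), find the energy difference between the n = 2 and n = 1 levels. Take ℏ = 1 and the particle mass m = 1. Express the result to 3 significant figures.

E_n = n²π²ℏ²/(2mL²), so ΔE = (2² − 1²) π²ℏ²/(2mL²).
ΔE = 3 × π² / (2 × 1 × 0.556²) = 47.89.

ΔE = 47.9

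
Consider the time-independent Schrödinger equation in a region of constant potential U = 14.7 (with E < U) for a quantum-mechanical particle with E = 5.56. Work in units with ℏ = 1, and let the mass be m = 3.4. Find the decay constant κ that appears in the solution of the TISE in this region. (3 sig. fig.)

Since E < U the TISE in this region is ψ'' = κ²ψ with κ = √(2m(U − E))/ℏ.
κ = √(2 × 3.4 × 9.14) = 7.884.

κ = 7.88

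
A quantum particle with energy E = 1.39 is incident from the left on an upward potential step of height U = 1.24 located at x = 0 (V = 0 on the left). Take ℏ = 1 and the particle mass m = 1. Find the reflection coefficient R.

R = 0.255

On each side the TISE gives plane waves with k = √(2m(E − V))/ℏ: k₁ = √(2·1·1.39) = 1.667, k₂ = √(2·1·0.15) = 0.5477.
Continuity of ψ and ψ′ at the step yields the reflection amplitude r = (k₁ − k₂)/(k₁ + k₂) = 0.5055; thus R = |r|² = 0.2555, T = 0.7445.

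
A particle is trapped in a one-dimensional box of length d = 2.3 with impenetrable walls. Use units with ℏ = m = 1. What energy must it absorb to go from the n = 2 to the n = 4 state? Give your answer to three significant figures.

E_n = n²π²ℏ²/(2md²), so ΔE = (4² − 2²) π²ℏ²/(2md²).
ΔE = 12 × π² / (2 × 1 × 2.3²) = 11.19.

ΔE = 11.2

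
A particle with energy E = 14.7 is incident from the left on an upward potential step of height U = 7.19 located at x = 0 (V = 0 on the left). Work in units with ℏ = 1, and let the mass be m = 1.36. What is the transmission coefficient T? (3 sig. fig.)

T = 0.972

On each side the TISE gives plane waves with k = √(2m(E − V))/ℏ: k₁ = √(2·1.36·14.7) = 6.323, k₂ = √(2·1.36·7.51) = 4.520.
Matching ψ and ψ′ at x = 0 gives r = (k₁ − k₂)/(k₁ + k₂), so R = r² = 0.02767 and T = 1 − R = 0.9723.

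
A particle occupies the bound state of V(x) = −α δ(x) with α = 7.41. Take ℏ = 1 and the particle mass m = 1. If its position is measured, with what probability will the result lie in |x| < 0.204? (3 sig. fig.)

P = 0.951

The normalised bound state is ψ = √κ e^{−κ|x|} with κ = mα/ℏ² = 7.410.
P(|x| < d) = ∫_{−d}^{d} κ e^{−2κ|x|} dx = 1 − e^{−2κd} = 1 − e^{−3.023} = 0.9514.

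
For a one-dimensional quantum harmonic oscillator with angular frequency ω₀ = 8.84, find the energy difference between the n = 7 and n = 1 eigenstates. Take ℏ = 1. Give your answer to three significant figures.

E_n = ℏω₀(n + ½), so ΔE = (7 − 1) ℏω₀ = 6 × 8.84 = 53.04.

ΔE = 53.0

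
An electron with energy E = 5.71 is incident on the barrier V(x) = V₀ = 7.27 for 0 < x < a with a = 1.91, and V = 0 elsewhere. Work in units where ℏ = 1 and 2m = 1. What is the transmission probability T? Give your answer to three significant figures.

T = 0.0227

Since E < V₀ the interior solution is evanescent with decay constant κ = √(2m(V₀ − E))/ℏ = 1.249.
κa = 2.386, sinh(κa) = 5.387.
Matching ψ, ψ′ at both faces gives T = [1 + V₀² sinh²(κa) / (4E(V₀ − E))]⁻¹ = 1/44.04 = 0.0227.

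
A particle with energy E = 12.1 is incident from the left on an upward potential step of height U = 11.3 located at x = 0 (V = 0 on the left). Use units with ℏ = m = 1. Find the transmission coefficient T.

On each side the TISE gives plane waves with k = √(2m(E − V))/ℏ: k₁ = √(2·1·12.1) = 4.919, k₂ = √(2·1·0.8) = 1.265.
Matching ψ and ψ′ at x = 0 gives r = (k₁ − k₂)/(k₁ + k₂), so R = r² = 0.3492 and T = 1 − R = 0.6508.

T = 0.651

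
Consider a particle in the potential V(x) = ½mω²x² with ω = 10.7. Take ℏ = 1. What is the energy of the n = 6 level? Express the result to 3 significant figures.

E = 69.6

Using E_n = (n + ½)ℏω: E_6 = 6.5 × 10.7 = 69.55.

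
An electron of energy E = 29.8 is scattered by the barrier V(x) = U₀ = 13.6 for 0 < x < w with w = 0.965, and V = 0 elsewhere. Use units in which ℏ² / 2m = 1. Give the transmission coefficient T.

E > U₀: inside the barrier k₂ = √(2m(E − U₀))/ℏ = 4.025, k₂w = 3.884.
Matching at both interfaces gives T⁻¹ = 1 + U₀² sin²(k₂w) / [4E(E − U₀)] = 1.044, hence T = 0.958.

T = 0.958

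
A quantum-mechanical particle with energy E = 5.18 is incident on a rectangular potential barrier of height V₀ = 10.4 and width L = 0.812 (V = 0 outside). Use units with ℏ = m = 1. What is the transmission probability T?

Since E < V₀ the interior solution is evanescent with decay constant κ = √(2m(V₀ − E))/ℏ = 3.231.
κL = 2.624, sinh(κL) = 6.857.
Matching ψ, ψ′ at both faces gives T = [1 + V₀² sinh²(κL) / (4E(V₀ − E))]⁻¹ = 1/48.02 = 0.0208.

T = 0.0208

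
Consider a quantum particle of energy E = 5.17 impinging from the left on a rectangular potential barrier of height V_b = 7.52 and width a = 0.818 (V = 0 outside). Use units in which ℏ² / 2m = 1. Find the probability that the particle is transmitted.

Since E < V_b the interior solution is evanescent with decay constant κ = √(2m(V_b − E))/ℏ = 1.533.
κa = 1.254, sinh(κa) = 1.609.
Matching ψ, ψ′ at both faces gives T = [1 + V_b² sinh²(κa) / (4E(V_b − E))]⁻¹ = 1/4.014 = 0.249.

T = 0.249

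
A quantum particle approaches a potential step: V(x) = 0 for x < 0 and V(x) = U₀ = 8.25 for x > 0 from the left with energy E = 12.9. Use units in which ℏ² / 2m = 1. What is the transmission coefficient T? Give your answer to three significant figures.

On each side the TISE gives plane waves with k = √(2m(E − V))/ℏ: k₁ = √(2·½·12.9) = 3.592, k₂ = √(2·½·4.65) = 2.156.
Continuity of ψ and ψ′ at the step yields the reflection amplitude r = (k₁ − k₂)/(k₁ + k₂) = 0.2497; thus R = |r|² = 0.06235, T = 0.9377.

T = 0.938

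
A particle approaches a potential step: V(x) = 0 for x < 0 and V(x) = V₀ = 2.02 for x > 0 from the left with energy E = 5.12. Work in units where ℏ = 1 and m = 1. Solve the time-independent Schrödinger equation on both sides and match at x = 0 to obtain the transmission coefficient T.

On each side the TISE gives plane waves with k = √(2m(E − V))/ℏ: k₁ = √(2·1·5.12) = 3.200, k₂ = √(2·1·3.1) = 2.490.
Continuity of ψ and ψ′ at the step yields the reflection amplitude r = (k₁ − k₂)/(k₁ + k₂) = 0.1248; thus R = |r|² = 0.01557, T = 0.9844.

T = 0.984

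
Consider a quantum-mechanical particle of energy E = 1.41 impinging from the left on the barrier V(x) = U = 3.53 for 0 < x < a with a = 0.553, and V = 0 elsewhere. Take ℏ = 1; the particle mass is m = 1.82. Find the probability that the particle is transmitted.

E < U: inside the barrier ψ ∝ e^{±κx} with κ = √(2m(U − E))/ℏ = 2.778.
κa = 1.536, sinh(κa) = 2.216.
The exact tunnelling result is T⁻¹ = 1 + U² sinh²(κa) / [4E(U − E)] = 6.117, so T = 0.163.

T = 0.163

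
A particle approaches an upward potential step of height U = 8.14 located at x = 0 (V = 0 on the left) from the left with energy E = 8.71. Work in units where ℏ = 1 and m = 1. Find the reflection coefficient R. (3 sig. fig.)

On each side the TISE gives plane waves with k = √(2m(E − V))/ℏ: k₁ = √(2·1·8.71) = 4.174, k₂ = √(2·1·0.57) = 1.068.
Matching ψ and ψ′ at x = 0 gives r = (k₁ − k₂)/(k₁ + k₂), so R = r² = 0.3512 and T = 1 − R = 0.6488.

R = 0.351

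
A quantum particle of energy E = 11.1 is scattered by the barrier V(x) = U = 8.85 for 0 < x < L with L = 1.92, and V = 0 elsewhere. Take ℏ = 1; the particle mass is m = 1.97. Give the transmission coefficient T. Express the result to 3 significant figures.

T = 0.816

Above the barrier the interior wavenumber is k₂ = √(2m(E − U))/ℏ = 2.977, giving phase k₂L = 5.717.
T = [1 + U² sin²(k₂L) / (4E(E − U))]⁻¹ = 1/1.226 = 0.816.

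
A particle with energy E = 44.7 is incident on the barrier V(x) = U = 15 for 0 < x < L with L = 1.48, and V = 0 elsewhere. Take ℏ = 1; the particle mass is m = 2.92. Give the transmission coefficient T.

T = 0.985

Above the barrier the interior wavenumber is k₂ = √(2m(E − U))/ℏ = 13.17, giving phase k₂L = 19.49.
Matching at both interfaces gives T⁻¹ = 1 + U² sin²(k₂L) / [4E(E − U)] = 1.015, hence T = 0.985.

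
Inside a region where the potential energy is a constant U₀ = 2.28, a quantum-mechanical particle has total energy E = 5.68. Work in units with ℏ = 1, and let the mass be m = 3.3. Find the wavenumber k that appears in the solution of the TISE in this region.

k = 4.74

With E > U₀ the solution is oscillatory, ψ ∝ e^{±ikx} with k = √(2m(E − U₀))/ℏ.
k = √(2 × 3.3 × 3.4) = 4.737.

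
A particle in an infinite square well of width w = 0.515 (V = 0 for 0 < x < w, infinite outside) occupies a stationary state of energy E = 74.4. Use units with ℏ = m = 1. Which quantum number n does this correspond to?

For an infinite well E_n = n²π²ℏ²/(2mw²), so n = (w/πℏ)√(2mE).
n = (0.515/π) × √(2 × 1 × 74.4) = 2.000 → n = 2.

n = 2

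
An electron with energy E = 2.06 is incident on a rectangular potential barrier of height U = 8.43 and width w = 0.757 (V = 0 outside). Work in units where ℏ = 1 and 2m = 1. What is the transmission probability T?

T = 0.0634

E < U: inside the barrier ψ ∝ e^{±κx} with κ = √(2m(U − E))/ℏ = 2.524.
κw = 1.911, sinh(κw) = 3.305.
Matching ψ, ψ′ at both faces gives T = [1 + U² sinh²(κw) / (4E(U − E))]⁻¹ = 1/15.78 = 0.0634.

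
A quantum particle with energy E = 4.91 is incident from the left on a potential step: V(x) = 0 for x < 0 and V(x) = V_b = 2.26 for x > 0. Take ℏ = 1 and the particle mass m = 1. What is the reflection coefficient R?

R = 0.0234

On each side the TISE gives plane waves with k = √(2m(E − V))/ℏ: k₁ = √(2·1·4.91) = 3.134, k₂ = √(2·1·2.65) = 2.302.
Matching ψ and ψ′ at x = 0 gives r = (k₁ − k₂)/(k₁ + k₂), so R = r² = 0.02340 and T = 1 − R = 0.9766.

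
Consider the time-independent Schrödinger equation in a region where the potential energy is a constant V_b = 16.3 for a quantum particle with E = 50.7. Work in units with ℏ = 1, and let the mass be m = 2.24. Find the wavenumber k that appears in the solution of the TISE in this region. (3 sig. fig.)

With E > V_b the solution is oscillatory, ψ ∝ e^{±ikx} with k = √(2m(E − V_b))/ℏ.
k = √(2 × 2.24 × 34.4) = 12.41.

k = 12.4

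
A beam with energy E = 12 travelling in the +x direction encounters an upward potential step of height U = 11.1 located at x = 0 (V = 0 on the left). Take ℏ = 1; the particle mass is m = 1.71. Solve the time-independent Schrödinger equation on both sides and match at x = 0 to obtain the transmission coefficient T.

On each side the TISE gives plane waves with k = √(2m(E − V))/ℏ: k₁ = √(2·1.71·12) = 6.406, k₂ = √(2·1.71·0.9) = 1.754.
Matching ψ and ψ′ at x = 0 gives r = (k₁ − k₂)/(k₁ + k₂), so R = r² = 0.3249 and T = 1 − R = 0.6751.

T = 0.675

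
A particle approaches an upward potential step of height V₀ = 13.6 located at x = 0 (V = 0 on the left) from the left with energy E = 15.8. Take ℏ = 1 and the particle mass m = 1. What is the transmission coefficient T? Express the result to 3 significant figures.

On each side the TISE gives plane waves with k = √(2m(E − V))/ℏ: k₁ = √(2·1·15.8) = 5.621, k₂ = √(2·1·2.2) = 2.098.
Matching ψ and ψ′ at x = 0 gives r = (k₁ − k₂)/(k₁ + k₂), so R = r² = 0.2084 and T = 1 − R = 0.7916.

T = 0.792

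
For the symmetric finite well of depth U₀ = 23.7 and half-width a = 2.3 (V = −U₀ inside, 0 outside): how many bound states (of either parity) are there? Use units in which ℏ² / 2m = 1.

Define the well-strength parameter z₀ = (a/ℏ)√(2mU₀) = 2.3 × √(2·0.5·23.7) = 11.20.
The even/odd transcendental equations gain one root per π/2 in z₀, giving N = 1 + ⌊2z₀/π⌋ = 1 + ⌊7.128⌋ = 8.

N = 8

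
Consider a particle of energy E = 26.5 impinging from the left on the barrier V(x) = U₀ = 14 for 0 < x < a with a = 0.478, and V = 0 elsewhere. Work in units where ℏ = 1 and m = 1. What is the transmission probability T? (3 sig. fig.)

Above the barrier the interior wavenumber is k₂ = √(2m(E − U₀))/ℏ = 5.000, giving phase k₂a = 2.390.
T = [1 + U₀² sin²(k₂a) / (4E(E − U₀))]⁻¹ = 1/1.069 = 0.935.

T = 0.935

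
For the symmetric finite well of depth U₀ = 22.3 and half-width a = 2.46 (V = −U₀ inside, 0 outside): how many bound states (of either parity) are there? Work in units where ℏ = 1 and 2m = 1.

Define the well-strength parameter z₀ = (a/ℏ)√(2mU₀) = 2.46 × √(2·0.5·22.3) = 11.62.
A new bound state (alternating even/odd) appears each time z₀ passes a multiple of π/2, so N = ⌊2z₀/π⌋ + 1 = ⌊7.396⌋ + 1 = 8.

N = 8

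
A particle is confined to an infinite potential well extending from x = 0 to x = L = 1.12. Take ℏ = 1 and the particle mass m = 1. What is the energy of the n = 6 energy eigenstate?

The infinite-well eigenfunctions ψ_n = √(2/L) sin(nπx/L) vanish at both walls, giving E_n = n²π²ℏ²/(2mL²).
E_6 = 6² × π² / (2 × 1 × 1.12²) = 141.6.

E = 142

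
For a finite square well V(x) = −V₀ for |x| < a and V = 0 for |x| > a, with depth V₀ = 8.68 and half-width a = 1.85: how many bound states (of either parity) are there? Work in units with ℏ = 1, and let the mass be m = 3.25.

N = 9

Define the well-strength parameter z₀ = (a/ℏ)√(2mV₀) = 1.85 × √(2·3.25·8.68) = 13.90.
A new bound state (alternating even/odd) appears each time z₀ passes a multiple of π/2, so N = ⌊2z₀/π⌋ + 1 = ⌊8.846⌋ + 1 = 9.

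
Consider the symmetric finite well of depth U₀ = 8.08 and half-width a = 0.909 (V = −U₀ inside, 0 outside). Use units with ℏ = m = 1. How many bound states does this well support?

N = 3

Define the well-strength parameter z₀ = (a/ℏ)√(2mU₀) = 0.909 × √(2·1·8.08) = 3.654.
The even/odd transcendental equations gain one root per π/2 in z₀, giving N = 1 + ⌊2z₀/π⌋ = 1 + ⌊2.326⌋ = 3.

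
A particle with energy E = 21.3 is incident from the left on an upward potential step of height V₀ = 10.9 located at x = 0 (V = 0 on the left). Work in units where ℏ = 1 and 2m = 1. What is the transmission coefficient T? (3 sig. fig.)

T = 0.969

The wavenumbers are k₁ = √(2mE)/ℏ = 4.615 on the left and k₂ = √(2m(E − V₀))/ℏ = 3.225 on the right.
Matching ψ and ψ′ at x = 0 gives r = (k₁ − k₂)/(k₁ + k₂), so R = r² = 0.03145 and T = 1 − R = 0.9686.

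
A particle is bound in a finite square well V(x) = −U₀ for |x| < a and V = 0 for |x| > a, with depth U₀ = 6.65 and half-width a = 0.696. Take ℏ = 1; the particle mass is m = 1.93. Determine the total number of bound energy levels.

Define the well-strength parameter z₀ = (a/ℏ)√(2mU₀) = 0.696 × √(2·1.93·6.65) = 3.526.
The even/odd transcendental equations gain one root per π/2 in z₀, giving N = 1 + ⌊2z₀/π⌋ = 1 + ⌊2.245⌋ = 3.

N = 3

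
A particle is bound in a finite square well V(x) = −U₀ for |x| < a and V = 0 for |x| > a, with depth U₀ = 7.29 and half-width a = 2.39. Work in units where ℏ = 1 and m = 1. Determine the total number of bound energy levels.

N = 6

Define the well-strength parameter z₀ = (a/ℏ)√(2mU₀) = 2.39 × √(2·1·7.29) = 9.126.
The even/odd transcendental equations gain one root per π/2 in z₀, giving N = 1 + ⌊2z₀/π⌋ = 1 + ⌊5.810⌋ = 6.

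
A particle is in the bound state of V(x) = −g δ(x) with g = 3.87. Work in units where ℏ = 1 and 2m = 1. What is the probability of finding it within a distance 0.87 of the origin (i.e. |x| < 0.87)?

The normalised bound state is ψ = √κ e^{−κ|x|} with κ = mg/ℏ² = 1.935.
P(|x| < d) = ∫_{−d}^{d} κ e^{−2κ|x|} dx = 1 − e^{−2κd} = 1 − e^{−3.367} = 0.9655.

P = 0.966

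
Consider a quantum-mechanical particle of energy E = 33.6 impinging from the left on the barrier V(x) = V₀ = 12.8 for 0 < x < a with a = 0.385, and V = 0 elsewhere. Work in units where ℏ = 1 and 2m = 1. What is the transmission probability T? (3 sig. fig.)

Above the barrier the interior wavenumber is k₂ = √(2m(E − V₀))/ℏ = 4.561, giving phase k₂a = 1.756.
T = [1 + V₀² sin²(k₂a) / (4E(E − V₀))]⁻¹ = 1/1.057 = 0.946.

T = 0.946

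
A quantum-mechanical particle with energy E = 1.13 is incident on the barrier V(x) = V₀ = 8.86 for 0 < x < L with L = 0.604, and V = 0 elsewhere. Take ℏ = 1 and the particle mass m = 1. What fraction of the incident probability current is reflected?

Since E < V₀ the interior solution is evanescent with decay constant κ = √(2m(V₀ − E))/ℏ = 3.932.
κL = 2.375, sinh(κL) = 5.328.
Matching ψ, ψ′ at both faces gives T = [1 + V₀² sinh²(κL) / (4E(V₀ − E))]⁻¹ = 1/64.79 = 0.0154.
R = 1 − T = 0.985.

R = 0.985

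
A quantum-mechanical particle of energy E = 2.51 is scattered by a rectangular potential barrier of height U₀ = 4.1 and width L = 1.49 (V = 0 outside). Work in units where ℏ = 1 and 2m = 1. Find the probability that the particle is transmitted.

E < U₀: inside the barrier ψ ∝ e^{±κx} with κ = √(2m(U₀ − E))/ℏ = 1.261.
κL = 1.879, sinh(κL) = 3.196.
Matching ψ, ψ′ at both faces gives T = [1 + U₀² sinh²(κL) / (4E(U₀ − E))]⁻¹ = 1/11.76 = 0.0850.

T = 0.0850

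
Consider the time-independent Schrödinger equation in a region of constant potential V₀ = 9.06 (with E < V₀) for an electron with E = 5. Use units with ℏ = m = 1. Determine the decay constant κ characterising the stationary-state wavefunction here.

Since E < V₀ the TISE in this region is ψ'' = κ²ψ with κ = √(2m(V₀ − E))/ℏ.
κ = √(2 × 1 × 4.06) = 2.850.

κ = 2.85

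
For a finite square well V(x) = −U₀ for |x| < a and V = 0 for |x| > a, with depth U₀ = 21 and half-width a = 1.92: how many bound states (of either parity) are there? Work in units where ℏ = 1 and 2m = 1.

N = 6

The dimensionless depth is z₀ = a√(2mU₀)/ℏ = 1.92 × √(21.00) = 8.799.
The even/odd transcendental equations gain one root per π/2 in z₀, giving N = 1 + ⌊2z₀/π⌋ = 1 + ⌊5.601⌋ = 6.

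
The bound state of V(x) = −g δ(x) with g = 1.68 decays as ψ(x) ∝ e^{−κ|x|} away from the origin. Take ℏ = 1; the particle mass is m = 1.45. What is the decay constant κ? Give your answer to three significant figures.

κ = 2.44

Integrate −(ℏ²/2m)ψ'' − gδ(x)ψ = Eψ from −ε to +ε: the ψ'' term gives ψ'(0⁺) − ψ'(0⁻) and the δ term gives −(2mg/ℏ²)ψ(0).
With ψ ∝ e^{−κ|x|} this yields −2κ = −2mg/ℏ², so κ = mg/ℏ² = 2.436.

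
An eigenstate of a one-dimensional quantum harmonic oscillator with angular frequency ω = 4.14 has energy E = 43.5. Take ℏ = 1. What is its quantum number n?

Invert E_n = (n + ½)ℏω: n = E/ℏω − ½ = 10.007, so n = 10.

n = 10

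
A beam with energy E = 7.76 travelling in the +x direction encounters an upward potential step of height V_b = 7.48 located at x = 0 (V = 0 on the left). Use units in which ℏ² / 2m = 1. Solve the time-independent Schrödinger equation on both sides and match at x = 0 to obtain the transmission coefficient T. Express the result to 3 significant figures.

T = 0.537

On each side the TISE gives plane waves with k = √(2m(E − V))/ℏ: k₁ = √(2·½·7.76) = 2.786, k₂ = √(2·½·0.28) = 0.5292.
Continuity of ψ and ψ′ at the step yields the reflection amplitude r = (k₁ − k₂)/(k₁ + k₂) = 0.6807; thus R = |r|² = 0.4634, T = 0.5366.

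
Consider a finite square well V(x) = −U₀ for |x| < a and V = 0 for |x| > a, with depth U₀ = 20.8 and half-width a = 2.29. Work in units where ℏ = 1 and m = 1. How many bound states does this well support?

N = 10

Define the well-strength parameter z₀ = (a/ℏ)√(2mU₀) = 2.29 × √(2·1·20.8) = 14.77.
The even/odd transcendental equations gain one root per π/2 in z₀, giving N = 1 + ⌊2z₀/π⌋ = 1 + ⌊9.403⌋ = 10.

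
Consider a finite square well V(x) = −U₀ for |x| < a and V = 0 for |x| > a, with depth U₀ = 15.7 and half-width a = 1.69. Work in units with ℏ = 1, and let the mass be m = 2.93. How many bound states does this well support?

Define the well-strength parameter z₀ = (a/ℏ)√(2mU₀) = 1.69 × √(2·2.93·15.7) = 16.21.
A new bound state (alternating even/odd) appears each time z₀ passes a multiple of π/2, so N = ⌊2z₀/π⌋ + 1 = ⌊10.32⌋ + 1 = 11.

N = 11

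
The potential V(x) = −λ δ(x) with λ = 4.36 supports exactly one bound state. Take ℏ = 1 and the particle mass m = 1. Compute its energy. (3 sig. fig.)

E = -9.50

The bound state is ψ(x) = √κ e^{−κ|x|}. The derivative jump ψ'(0⁺) − ψ'(0⁻) = −(2mλ/ℏ²)ψ(0) fixes κ = mλ/ℏ² = 4.360.
Then E = −ℏ²κ²/(2m) = −mλ²/(2ℏ²) = -9.505.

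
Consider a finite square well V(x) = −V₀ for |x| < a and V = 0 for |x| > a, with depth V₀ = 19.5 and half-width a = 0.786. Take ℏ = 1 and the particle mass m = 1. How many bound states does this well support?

Define the well-strength parameter z₀ = (a/ℏ)√(2mV₀) = 0.786 × √(2·1·19.5) = 4.909.
A new bound state (alternating even/odd) appears each time z₀ passes a multiple of π/2, so N = ⌊2z₀/π⌋ + 1 = ⌊3.125⌋ + 1 = 4.

N = 4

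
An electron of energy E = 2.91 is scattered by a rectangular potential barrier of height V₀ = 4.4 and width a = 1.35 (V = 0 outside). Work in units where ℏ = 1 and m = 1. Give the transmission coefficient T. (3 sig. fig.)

Since E < V₀ the interior solution is evanescent with decay constant κ = √(2m(V₀ − E))/ℏ = 1.726.
κa = 2.330, sinh(κa) = 5.093.
The exact tunnelling result is T⁻¹ = 1 + V₀² sinh²(κa) / [4E(V₀ − E)] = 29.95, so T = 0.0334.

T = 0.0334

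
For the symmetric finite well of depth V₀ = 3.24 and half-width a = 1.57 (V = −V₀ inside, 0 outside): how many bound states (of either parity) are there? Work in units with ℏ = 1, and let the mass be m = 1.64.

The dimensionless depth is z₀ = a√(2mV₀)/ℏ = 1.57 × √(10.63) = 5.118.
A new bound state (alternating even/odd) appears each time z₀ passes a multiple of π/2, so N = ⌊2z₀/π⌋ + 1 = ⌊3.258⌋ + 1 = 4.

N = 4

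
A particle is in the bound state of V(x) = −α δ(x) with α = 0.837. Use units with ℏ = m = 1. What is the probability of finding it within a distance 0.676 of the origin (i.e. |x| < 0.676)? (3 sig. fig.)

The normalised bound state is ψ = √κ e^{−κ|x|} with κ = mα/ℏ² = 0.8370.
P(|x| < d) = ∫_{−d}^{d} κ e^{−2κ|x|} dx = 1 − e^{−2κd} = 1 − e^{−1.132} = 0.6775.

P = 0.677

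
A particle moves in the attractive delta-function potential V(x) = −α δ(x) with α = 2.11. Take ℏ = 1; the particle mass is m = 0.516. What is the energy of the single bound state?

E = -1.15

For x ≠ 0 the bound state is ψ ∝ e^{−κ|x|}; integrating the TISE across the delta gives the cusp condition 2κ = 2mα/ℏ², so κ = 1.089.
Then E = −ℏ²κ²/(2m) = −mα²/(2ℏ²) = -1.149.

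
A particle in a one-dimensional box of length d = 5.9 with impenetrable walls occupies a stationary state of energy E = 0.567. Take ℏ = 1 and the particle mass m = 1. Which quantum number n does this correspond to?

n = 2

From E_n = n²π²ℏ²/(2md²) invert to n = √(2md²E)/(πℏ).
n = (5.9/π) × √(2 × 1 × 0.567) = 2.000 → n = 2.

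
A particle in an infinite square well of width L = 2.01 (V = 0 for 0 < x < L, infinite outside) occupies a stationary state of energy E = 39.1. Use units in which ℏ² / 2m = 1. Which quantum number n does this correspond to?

n = 4

For an infinite well E_n = n²π²ℏ²/(2mL²), so n = (L/πℏ)√(2mE).
n = (2.01/π) × √(2 × 0.5 × 39.1) = 4.001 → n = 4.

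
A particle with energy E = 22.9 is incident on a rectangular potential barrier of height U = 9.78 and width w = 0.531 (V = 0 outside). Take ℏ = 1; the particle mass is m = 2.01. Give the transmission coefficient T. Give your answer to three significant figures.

Above the barrier the interior wavenumber is k₂ = √(2m(E − U))/ℏ = 7.262, giving phase k₂w = 3.856.
Matching at both interfaces gives T⁻¹ = 1 + U² sin²(k₂w) / [4E(E − U)] = 1.034, hence T = 0.967.

T = 0.967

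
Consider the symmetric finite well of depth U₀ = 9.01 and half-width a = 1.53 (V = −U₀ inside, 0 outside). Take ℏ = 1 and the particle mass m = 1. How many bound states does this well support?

N = 5

Define the well-strength parameter z₀ = (a/ℏ)√(2mU₀) = 1.53 × √(2·1·9.01) = 6.495.
The even/odd transcendental equations gain one root per π/2 in z₀, giving N = 1 + ⌊2z₀/π⌋ = 1 + ⌊4.135⌋ = 5.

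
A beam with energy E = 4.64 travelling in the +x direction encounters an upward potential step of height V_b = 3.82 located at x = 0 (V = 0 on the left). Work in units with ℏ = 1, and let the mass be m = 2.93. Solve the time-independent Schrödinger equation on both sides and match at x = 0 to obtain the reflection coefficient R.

On each side the TISE gives plane waves with k = √(2m(E − V))/ℏ: k₁ = √(2·2.93·4.64) = 5.214, k₂ = √(2·2.93·0.82) = 2.192.
Continuity of ψ and ψ′ at the step yields the reflection amplitude r = (k₁ − k₂)/(k₁ + k₂) = 0.4081; thus R = |r|² = 0.1665, T = 0.8335.

R = 0.167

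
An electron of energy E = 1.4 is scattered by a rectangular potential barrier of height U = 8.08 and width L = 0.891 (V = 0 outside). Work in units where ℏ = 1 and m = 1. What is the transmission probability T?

T = 0.00340

Since E < U the interior solution is evanescent with decay constant κ = √(2m(U − E))/ℏ = 3.655.
κL = 3.257, sinh(κL) = 12.96.
The exact tunnelling result is T⁻¹ = 1 + U² sinh²(κL) / [4E(U − E)] = 294.3, so T = 0.00340.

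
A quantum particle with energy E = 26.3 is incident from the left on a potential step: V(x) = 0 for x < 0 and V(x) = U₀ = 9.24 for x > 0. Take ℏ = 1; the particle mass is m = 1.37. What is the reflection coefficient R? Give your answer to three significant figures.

On each side the TISE gives plane waves with k = √(2m(E − V))/ℏ: k₁ = √(2·1.37·26.3) = 8.489, k₂ = √(2·1.37·17.06) = 6.837.
Continuity of ψ and ψ′ at the step yields the reflection amplitude r = (k₁ − k₂)/(k₁ + k₂) = 0.1078; thus R = |r|² = 0.01162, T = 0.9884.

R = 0.0116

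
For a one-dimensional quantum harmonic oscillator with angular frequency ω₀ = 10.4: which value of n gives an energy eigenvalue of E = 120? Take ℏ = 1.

n = 11

E_n = ℏω₀(n + ½) ⇒ n = E/(ℏω₀) − ½ = 120/10.4 − 0.5 = 11.038 → n = 11.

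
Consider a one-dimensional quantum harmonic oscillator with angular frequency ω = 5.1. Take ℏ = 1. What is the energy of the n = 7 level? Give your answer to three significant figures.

E = 38.3

Using E_n = (n + ½)ℏω: E_7 = 7.5 × 5.1 = 38.25.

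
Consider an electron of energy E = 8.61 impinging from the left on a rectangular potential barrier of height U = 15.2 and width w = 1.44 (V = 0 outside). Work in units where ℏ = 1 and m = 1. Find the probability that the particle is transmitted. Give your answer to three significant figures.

T = 0.000113

E < U: inside the barrier ψ ∝ e^{±κx} with κ = √(2m(U − E))/ℏ = 3.630.
κw = 5.228, sinh(κw) = 93.19.
The exact tunnelling result is T⁻¹ = 1 + U² sinh²(κw) / [4E(U − E)] = 8841, so T = 0.000113.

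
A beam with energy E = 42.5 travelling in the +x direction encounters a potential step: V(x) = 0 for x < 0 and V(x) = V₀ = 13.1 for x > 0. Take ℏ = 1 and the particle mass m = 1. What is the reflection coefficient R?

R = 0.00844

The wavenumbers are k₁ = √(2mE)/ℏ = 9.220 on the left and k₂ = √(2m(E − V₀))/ℏ = 7.668 on the right.
Matching ψ and ψ′ at x = 0 gives r = (k₁ − k₂)/(k₁ + k₂), so R = r² = 0.008440 and T = 1 − R = 0.9916.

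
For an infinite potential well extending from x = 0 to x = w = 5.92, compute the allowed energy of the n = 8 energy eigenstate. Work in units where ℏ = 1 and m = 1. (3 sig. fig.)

The infinite-well eigenfunctions ψ_n = √(2/w) sin(nπx/w) vanish at both walls, giving E_n = n²π²ℏ²/(2mw²).
E_8 = 8² × π² / (2 × 1 × 5.92²) = 9.012.

E = 9.01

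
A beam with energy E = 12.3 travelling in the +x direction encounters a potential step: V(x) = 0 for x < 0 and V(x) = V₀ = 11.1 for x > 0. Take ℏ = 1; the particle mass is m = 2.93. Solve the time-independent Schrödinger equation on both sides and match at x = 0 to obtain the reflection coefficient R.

R = 0.275

On each side the TISE gives plane waves with k = √(2m(E − V))/ℏ: k₁ = √(2·2.93·12.3) = 8.490, k₂ = √(2·2.93·1.2) = 2.652.
Matching ψ and ψ′ at x = 0 gives r = (k₁ − k₂)/(k₁ + k₂), so R = r² = 0.2746 and T = 1 − R = 0.7254.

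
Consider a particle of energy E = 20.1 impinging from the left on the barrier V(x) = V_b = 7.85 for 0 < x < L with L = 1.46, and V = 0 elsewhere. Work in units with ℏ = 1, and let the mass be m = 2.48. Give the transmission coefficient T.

E > V_b: inside the barrier k₂ = √(2m(E − V_b))/ℏ = 7.795, k₂L = 11.38.
T = [1 + V_b² sin²(k₂L) / (4E(E − V_b))]⁻¹ = 1/1.054 = 0.949.

T = 0.949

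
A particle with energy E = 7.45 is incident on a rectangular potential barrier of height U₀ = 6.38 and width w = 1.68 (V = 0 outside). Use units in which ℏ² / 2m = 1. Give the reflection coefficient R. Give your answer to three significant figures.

R = 0.554

E > U₀: inside the barrier k₂ = √(2m(E − U₀))/ℏ = 1.034, k₂w = 1.738.
T = [1 + U₀² sin²(k₂w) / (4E(E − U₀))]⁻¹ = 1/2.241 = 0.446.
R = 1 − T = 0.554.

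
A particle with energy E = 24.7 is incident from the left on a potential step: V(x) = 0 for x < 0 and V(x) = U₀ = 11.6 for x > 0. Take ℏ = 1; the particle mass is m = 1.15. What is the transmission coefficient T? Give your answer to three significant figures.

T = 0.975

On each side the TISE gives plane waves with k = √(2m(E − V))/ℏ: k₁ = √(2·1.15·24.7) = 7.537, k₂ = √(2·1.15·13.1) = 5.489.
Matching ψ and ψ′ at x = 0 gives r = (k₁ − k₂)/(k₁ + k₂), so R = r² = 0.02472 and T = 1 − R = 0.9753.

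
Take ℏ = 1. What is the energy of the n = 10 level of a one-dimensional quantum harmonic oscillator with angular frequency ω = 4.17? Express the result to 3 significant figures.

E = 43.8

Using E_n = (n + ½)ℏω: E_10 = 10.5 × 4.17 = 43.79.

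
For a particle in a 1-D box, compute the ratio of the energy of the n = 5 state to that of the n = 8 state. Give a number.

E_n = n²π²ℏ²/(2mL²) so the ratio is n₂²/n₁² = 25/64 = 0.390625.

0.390625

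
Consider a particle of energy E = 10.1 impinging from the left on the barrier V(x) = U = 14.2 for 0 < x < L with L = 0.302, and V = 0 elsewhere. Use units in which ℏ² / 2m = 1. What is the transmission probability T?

T = 0.660

Since E < U the interior solution is evanescent with decay constant κ = √(2m(U − E))/ℏ = 2.025.
κL = 0.6115, sinh(κL) = 0.6503.
Matching ψ, ψ′ at both faces gives T = [1 + U² sinh²(κL) / (4E(U − E))]⁻¹ = 1/1.515 = 0.660.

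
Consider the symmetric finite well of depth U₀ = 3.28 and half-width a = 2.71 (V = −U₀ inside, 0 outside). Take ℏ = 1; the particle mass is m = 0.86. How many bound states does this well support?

The dimensionless depth is z₀ = a√(2mU₀)/ℏ = 2.71 × √(5.642) = 6.437.
The even/odd transcendental equations gain one root per π/2 in z₀, giving N = 1 + ⌊2z₀/π⌋ = 1 + ⌊4.098⌋ = 5.

N = 5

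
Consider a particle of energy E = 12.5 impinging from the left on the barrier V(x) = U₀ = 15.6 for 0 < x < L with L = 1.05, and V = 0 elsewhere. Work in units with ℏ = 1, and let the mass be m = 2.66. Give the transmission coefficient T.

Since E < U₀ the interior solution is evanescent with decay constant κ = √(2m(U₀ − E))/ℏ = 4.061.
κL = 4.264, sinh(κL) = 35.54.
Matching ψ, ψ′ at both faces gives T = [1 + U₀² sinh²(κL) / (4E(U₀ − E))]⁻¹ = 1/1984 = 0.000504.

T = 0.000504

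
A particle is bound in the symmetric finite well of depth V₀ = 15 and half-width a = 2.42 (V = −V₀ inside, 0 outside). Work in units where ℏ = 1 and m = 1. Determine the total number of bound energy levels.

N = 9

The dimensionless depth is z₀ = a√(2mV₀)/ℏ = 2.42 × √(30.00) = 13.25.
The even/odd transcendental equations gain one root per π/2 in z₀, giving N = 1 + ⌊2z₀/π⌋ = 1 + ⌊8.438⌋ = 9.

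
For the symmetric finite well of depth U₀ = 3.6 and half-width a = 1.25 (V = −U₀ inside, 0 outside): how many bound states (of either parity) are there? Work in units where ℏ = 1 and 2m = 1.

The dimensionless depth is z₀ = a√(2mU₀)/ℏ = 1.25 × √(3.600) = 2.372.
A new bound state (alternating even/odd) appears each time z₀ passes a multiple of π/2, so N = ⌊2z₀/π⌋ + 1 = ⌊1.510⌋ + 1 = 2.

N = 2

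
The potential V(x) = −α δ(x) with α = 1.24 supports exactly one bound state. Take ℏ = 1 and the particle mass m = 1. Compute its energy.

E = -0.769

For x ≠ 0 the bound state is ψ ∝ e^{−κ|x|}; integrating the TISE across the delta gives the cusp condition 2κ = 2mα/ℏ², so κ = 1.240.
Then E = −ℏ²κ²/(2m) = −mα²/(2ℏ²) = -0.7688.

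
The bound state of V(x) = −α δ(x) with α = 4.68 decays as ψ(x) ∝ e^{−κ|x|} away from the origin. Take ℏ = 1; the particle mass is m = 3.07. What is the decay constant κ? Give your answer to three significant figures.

Integrate −(ℏ²/2m)ψ'' − αδ(x)ψ = Eψ from −ε to +ε: the ψ'' term gives ψ'(0⁺) − ψ'(0⁻) and the δ term gives −(2mα/ℏ²)ψ(0).
With ψ ∝ e^{−κ|x|} this yields −2κ = −2mα/ℏ², so κ = mα/ℏ² = 14.37.

κ = 14.4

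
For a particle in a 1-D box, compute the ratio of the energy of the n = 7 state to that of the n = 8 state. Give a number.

E_n = n²π²ℏ²/(2mL²) so the ratio is n₂²/n₁² = 49/64 = 0.765625.

0.765625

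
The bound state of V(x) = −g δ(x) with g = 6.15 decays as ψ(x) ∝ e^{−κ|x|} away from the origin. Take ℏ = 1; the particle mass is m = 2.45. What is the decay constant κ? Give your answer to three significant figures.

κ = 15.1

Integrate −(ℏ²/2m)ψ'' − gδ(x)ψ = Eψ from −ε to +ε: the ψ'' term gives ψ'(0⁺) − ψ'(0⁻) and the δ term gives −(2mg/ℏ²)ψ(0).
With ψ ∝ e^{−κ|x|} this yields −2κ = −2mg/ℏ², so κ = mg/ℏ² = 15.07.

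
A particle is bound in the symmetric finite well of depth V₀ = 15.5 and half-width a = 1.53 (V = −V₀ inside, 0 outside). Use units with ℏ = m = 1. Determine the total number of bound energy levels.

N = 6

Define the well-strength parameter z₀ = (a/ℏ)√(2mV₀) = 1.53 × √(2·1·15.5) = 8.519.
A new bound state (alternating even/odd) appears each time z₀ passes a multiple of π/2, so N = ⌊2z₀/π⌋ + 1 = ⌊5.423⌋ + 1 = 6.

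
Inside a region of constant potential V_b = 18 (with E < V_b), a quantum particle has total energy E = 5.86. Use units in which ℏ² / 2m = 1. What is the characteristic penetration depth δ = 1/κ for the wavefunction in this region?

δ = 0.287

Since E < V_b the TISE in this region is ψ'' = κ²ψ with κ = √(2m(V_b − E))/ℏ.
κ = √(2 × 0.5 × 12.14) = 3.484. The penetration depth is δ = 1/κ = 0.287.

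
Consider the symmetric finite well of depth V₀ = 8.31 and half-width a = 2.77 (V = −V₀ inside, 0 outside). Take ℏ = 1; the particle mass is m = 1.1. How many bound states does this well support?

N = 8

Define the well-strength parameter z₀ = (a/ℏ)√(2mV₀) = 2.77 × √(2·1.1·8.31) = 11.84.
The even/odd transcendental equations gain one root per π/2 in z₀, giving N = 1 + ⌊2z₀/π⌋ = 1 + ⌊7.540⌋ = 8.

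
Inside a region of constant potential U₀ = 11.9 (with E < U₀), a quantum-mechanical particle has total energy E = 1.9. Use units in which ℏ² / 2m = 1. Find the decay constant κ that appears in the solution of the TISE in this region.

κ = 3.16

Since E < U₀ the TISE in this region is ψ'' = κ²ψ with κ = √(2m(U₀ − E))/ℏ.
κ = √(2 × 0.5 × 10) = 3.162.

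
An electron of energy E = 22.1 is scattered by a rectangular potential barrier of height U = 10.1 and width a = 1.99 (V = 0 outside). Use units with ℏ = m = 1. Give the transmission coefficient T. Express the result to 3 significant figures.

T = 0.990

Above the barrier the interior wavenumber is k₂ = √(2m(E − U))/ℏ = 4.899, giving phase k₂a = 9.749.
Matching at both interfaces gives T⁻¹ = 1 + U² sin²(k₂a) / [4E(E − U)] = 1.010, hence T = 0.990.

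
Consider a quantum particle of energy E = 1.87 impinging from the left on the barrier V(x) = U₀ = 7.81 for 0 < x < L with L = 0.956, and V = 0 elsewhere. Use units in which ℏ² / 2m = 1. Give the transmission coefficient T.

T = 0.0273

Since E < U₀ the interior solution is evanescent with decay constant κ = √(2m(U₀ − E))/ℏ = 2.437.
κL = 2.330, sinh(κL) = 5.090.
Matching ψ, ψ′ at both faces gives T = [1 + U₀² sinh²(κL) / (4E(U₀ − E))]⁻¹ = 1/36.57 = 0.0273.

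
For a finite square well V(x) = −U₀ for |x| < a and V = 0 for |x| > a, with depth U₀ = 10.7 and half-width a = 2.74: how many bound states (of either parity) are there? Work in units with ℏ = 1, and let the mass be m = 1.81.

The dimensionless depth is z₀ = a√(2mU₀)/ℏ = 2.74 × √(38.73) = 17.05.
A new bound state (alternating even/odd) appears each time z₀ passes a multiple of π/2, so N = ⌊2z₀/π⌋ + 1 = ⌊10.86⌋ + 1 = 11.

N = 11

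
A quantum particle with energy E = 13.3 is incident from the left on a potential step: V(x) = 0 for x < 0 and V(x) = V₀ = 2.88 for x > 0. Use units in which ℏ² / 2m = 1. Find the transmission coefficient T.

T = 0.996

On each side the TISE gives plane waves with k = √(2m(E − V))/ℏ: k₁ = √(2·½·13.3) = 3.647, k₂ = √(2·½·10.42) = 3.228.
Matching ψ and ψ′ at x = 0 gives r = (k₁ − k₂)/(k₁ + k₂), so R = r² = 0.003713 and T = 1 − R = 0.9963.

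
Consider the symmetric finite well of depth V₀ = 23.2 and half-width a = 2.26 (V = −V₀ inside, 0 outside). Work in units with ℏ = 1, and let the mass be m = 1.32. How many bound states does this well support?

N = 12

Define the well-strength parameter z₀ = (a/ℏ)√(2mV₀) = 2.26 × √(2·1.32·23.2) = 17.69.
A new bound state (alternating even/odd) appears each time z₀ passes a multiple of π/2, so N = ⌊2z₀/π⌋ + 1 = ⌊11.26⌋ + 1 = 12.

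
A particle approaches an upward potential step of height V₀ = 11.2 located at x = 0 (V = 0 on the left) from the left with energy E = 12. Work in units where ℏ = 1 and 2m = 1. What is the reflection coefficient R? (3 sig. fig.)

On each side the TISE gives plane waves with k = √(2m(E − V))/ℏ: k₁ = √(2·½·12) = 3.464, k₂ = √(2·½·0.8) = 0.8944.
Matching ψ and ψ′ at x = 0 gives r = (k₁ − k₂)/(k₁ + k₂), so R = r² = 0.3476 and T = 1 − R = 0.6524.

R = 0.348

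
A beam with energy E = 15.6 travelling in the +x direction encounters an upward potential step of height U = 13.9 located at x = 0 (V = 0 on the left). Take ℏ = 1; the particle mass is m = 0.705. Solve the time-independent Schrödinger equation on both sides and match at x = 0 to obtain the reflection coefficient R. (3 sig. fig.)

The wavenumbers are k₁ = √(2mE)/ℏ = 4.690 on the left and k₂ = √(2m(E − U))/ℏ = 1.548 on the right.
Matching ψ and ψ′ at x = 0 gives r = (k₁ − k₂)/(k₁ + k₂), so R = r² = 0.2536 and T = 1 − R = 0.7464.

R = 0.254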